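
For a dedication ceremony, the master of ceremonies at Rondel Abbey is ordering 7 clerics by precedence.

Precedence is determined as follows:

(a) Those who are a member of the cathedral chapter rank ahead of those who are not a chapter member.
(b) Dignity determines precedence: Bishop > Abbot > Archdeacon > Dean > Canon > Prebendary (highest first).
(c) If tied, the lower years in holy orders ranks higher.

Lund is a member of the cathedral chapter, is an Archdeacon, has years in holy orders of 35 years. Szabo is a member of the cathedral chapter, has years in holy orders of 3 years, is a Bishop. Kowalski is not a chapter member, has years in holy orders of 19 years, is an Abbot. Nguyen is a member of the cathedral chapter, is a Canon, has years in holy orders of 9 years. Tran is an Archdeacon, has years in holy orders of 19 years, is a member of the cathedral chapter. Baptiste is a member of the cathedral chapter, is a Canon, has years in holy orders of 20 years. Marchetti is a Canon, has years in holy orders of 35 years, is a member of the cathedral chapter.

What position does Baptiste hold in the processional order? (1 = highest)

By the first rule: Szabo, Tran, Lund, Nguyen, Baptiste and Marchetti (each a member of the cathedral chapter); then Kowalski (not a chapter member).
Among Szabo, Tran, Lund, Nguyen, Baptiste and Marchetti, by dignity: Szabo (Bishop) before Tran and Lund (Archdeacon) before Nguyen, Baptiste and Marchetti (Canon).
Among Tran and Lund, by years in holy orders (lower first): Tran (19 years) before Lund (35 years).
Among Nguyen, Baptiste and Marchetti, by years in holy orders (lower first): Nguyen (9 years) before Baptiste (20 years) before Marchetti (35 years).
Order: Szabo, Tran, Lund, Nguyen, Baptiste, Marchetti, Kowalski. So position 5.

5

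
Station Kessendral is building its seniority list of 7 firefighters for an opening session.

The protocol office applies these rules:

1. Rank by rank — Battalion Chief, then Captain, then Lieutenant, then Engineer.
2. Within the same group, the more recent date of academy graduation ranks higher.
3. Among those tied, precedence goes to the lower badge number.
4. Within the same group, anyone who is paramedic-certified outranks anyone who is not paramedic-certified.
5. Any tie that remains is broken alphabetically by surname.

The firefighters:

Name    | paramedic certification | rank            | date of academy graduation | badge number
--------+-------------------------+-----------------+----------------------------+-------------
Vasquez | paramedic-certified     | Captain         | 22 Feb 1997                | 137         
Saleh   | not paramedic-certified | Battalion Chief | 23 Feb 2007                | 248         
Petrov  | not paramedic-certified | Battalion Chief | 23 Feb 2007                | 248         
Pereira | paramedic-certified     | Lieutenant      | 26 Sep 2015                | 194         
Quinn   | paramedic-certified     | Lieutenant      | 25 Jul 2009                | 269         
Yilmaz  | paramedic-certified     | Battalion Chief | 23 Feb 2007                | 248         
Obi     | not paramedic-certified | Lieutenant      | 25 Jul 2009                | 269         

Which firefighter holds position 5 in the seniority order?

Pereira

By rank: Yilmaz, Petrov and Saleh (Battalion Chief); then Vasquez (Captain); then Pereira, Quinn and Obi (Lieutenant).
Yilmaz, Petrov and Saleh all have date of academy graduation 23 Feb 2007, so the next rule applies.
Yilmaz, Petrov and Saleh all have badge number 248, so the next rule applies.
Among Yilmaz, Petrov and Saleh, paramedic-certified before not paramedic-certified: Yilmaz (paramedic-certified) before Petrov and Saleh (not paramedic-certified).
Among Petrov and Saleh, alphabetically by surname: Petrov before Saleh.
Among Pereira, Quinn and Obi, by date of academy graduation (later first): Pereira (26 Sep 2015) before Quinn and Obi (25 Jul 2009).
Quinn and Obi both have badge number 269, so the next rule applies.
Among Quinn and Obi, paramedic-certified before not paramedic-certified: Quinn (paramedic-certified) before Obi (not paramedic-certified).
Order: Yilmaz, Petrov, Saleh, Vasquez, Pereira, Quinn, Obi.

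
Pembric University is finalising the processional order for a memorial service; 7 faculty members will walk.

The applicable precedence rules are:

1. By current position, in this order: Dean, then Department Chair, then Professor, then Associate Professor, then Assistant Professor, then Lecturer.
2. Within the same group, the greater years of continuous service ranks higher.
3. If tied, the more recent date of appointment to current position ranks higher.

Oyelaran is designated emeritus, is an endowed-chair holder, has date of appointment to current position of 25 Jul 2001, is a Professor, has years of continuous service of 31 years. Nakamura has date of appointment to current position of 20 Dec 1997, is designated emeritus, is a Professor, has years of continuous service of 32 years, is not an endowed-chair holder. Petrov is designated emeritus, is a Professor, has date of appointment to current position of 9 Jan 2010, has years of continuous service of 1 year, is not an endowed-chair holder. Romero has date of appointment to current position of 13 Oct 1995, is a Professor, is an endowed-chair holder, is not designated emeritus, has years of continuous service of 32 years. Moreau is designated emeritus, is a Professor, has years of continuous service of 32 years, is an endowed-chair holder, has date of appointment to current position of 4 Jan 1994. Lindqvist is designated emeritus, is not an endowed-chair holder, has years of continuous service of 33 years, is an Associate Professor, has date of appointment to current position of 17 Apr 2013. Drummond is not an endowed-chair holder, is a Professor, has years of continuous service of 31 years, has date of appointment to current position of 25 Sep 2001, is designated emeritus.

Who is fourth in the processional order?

By current position: Nakamura, Romero, Moreau, Drummond, Oyelaran and Petrov (Professor); then Lindqvist (Associate Professor).
Among Nakamura, Romero, Moreau, Drummond, Oyelaran and Petrov, by years of continuous service (higher first): Nakamura, Romero and Moreau (32 years) before Drummond and Oyelaran (31 years) before Petrov (1 year).
Among Nakamura, Romero and Moreau, by date of appointment to current position (later first): Nakamura (20 Dec 1997) before Romero (13 Oct 1995) before Moreau (4 Jan 1994).
Among Drummond and Oyelaran, by date of appointment to current position (later first): Drummond (25 Sep 2001) before Oyelaran (25 Jul 2001).
Order: Nakamura, Romero, Moreau, Drummond, Oyelaran, Petrov, Lindqvist.

Drummond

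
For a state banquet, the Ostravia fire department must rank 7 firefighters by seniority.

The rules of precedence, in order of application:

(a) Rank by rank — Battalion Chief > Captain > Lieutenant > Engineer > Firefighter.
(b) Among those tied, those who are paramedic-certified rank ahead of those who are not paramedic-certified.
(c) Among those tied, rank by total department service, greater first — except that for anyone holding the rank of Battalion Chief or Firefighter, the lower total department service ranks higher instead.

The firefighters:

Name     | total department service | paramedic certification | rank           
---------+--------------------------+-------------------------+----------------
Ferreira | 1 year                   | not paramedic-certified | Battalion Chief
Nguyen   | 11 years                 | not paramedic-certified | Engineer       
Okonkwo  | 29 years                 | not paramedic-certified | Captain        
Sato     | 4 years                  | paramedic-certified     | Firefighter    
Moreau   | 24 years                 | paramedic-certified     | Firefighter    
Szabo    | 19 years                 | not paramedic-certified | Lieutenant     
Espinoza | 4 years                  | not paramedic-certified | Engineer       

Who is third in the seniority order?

By rank: Ferreira (Battalion Chief); then Okonkwo (Captain); then Szabo (Lieutenant); then Nguyen and Espinoza (Engineer); then Sato and Moreau (Firefighter).
Nguyen and Espinoza are each not paramedic-certified, so the next rule applies.
Among Nguyen and Espinoza, by total department service (higher first): Nguyen (11 years) before Espinoza (4 years).
Sato and Moreau are each paramedic-certified, so the next rule applies.
Among Sato and Moreau, by total department service (lower first) (reversed rule for this group): Sato (4 years) before Moreau (24 years).
Order: Ferreira, Okonkwo, Szabo, Nguyen, Espinoza, Sato, Moreau.

Szabo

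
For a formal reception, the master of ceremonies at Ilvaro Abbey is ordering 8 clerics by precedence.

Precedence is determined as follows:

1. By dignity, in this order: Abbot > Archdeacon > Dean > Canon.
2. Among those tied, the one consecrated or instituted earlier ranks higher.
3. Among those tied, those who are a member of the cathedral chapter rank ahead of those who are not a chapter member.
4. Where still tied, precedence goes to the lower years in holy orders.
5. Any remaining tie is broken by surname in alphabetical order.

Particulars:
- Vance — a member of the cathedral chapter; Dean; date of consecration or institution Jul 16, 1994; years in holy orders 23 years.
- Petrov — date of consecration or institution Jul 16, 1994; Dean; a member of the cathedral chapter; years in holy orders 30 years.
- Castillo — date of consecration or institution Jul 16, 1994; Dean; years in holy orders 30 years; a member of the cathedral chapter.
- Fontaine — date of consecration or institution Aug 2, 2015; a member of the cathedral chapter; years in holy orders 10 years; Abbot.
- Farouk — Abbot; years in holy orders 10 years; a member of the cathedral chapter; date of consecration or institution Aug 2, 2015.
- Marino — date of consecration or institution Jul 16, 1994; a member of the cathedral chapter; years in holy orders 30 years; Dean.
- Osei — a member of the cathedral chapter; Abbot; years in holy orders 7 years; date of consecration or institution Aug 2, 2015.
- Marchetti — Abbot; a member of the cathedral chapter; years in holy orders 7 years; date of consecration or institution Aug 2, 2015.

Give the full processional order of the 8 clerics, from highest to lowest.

Marchetti, Osei, Farouk, Fontaine, Vance, Castillo, Marino, Petrov

By dignity: Marchetti, Osei, Farouk and Fontaine (Abbot); then Vance, Castillo, Marino and Petrov (Dean).
Marchetti, Osei, Farouk and Fontaine all have date of consecration or institution Aug 2, 2015, so the next rule applies.
Marchetti, Osei, Farouk and Fontaine are each a member of the cathedral chapter, so the next rule applies.
Among Marchetti, Osei, Farouk and Fontaine, by years in holy orders (lower first): Marchetti and Osei (7 years) before Farouk and Fontaine (10 years).
Among Marchetti and Osei, alphabetically by surname: Marchetti before Osei.
Among Farouk and Fontaine, alphabetically by surname: Farouk before Fontaine.
Vance, Castillo, Marino and Petrov all have date of consecration or institution Jul 16, 1994, so the next rule applies.
Vance, Castillo, Marino and Petrov are each a member of the cathedral chapter, so the next rule applies.
Among Vance, Castillo, Marino and Petrov, by years in holy orders (lower first): Vance (23 years) before Castillo, Marino and Petrov (30 years).
Among Castillo, Marino and Petrov, alphabetically by surname: Castillo before Marino before Petrov.
Full order: Marchetti, Osei, Farouk, Fontaine, Vance, Castillo, Marino, Petrov.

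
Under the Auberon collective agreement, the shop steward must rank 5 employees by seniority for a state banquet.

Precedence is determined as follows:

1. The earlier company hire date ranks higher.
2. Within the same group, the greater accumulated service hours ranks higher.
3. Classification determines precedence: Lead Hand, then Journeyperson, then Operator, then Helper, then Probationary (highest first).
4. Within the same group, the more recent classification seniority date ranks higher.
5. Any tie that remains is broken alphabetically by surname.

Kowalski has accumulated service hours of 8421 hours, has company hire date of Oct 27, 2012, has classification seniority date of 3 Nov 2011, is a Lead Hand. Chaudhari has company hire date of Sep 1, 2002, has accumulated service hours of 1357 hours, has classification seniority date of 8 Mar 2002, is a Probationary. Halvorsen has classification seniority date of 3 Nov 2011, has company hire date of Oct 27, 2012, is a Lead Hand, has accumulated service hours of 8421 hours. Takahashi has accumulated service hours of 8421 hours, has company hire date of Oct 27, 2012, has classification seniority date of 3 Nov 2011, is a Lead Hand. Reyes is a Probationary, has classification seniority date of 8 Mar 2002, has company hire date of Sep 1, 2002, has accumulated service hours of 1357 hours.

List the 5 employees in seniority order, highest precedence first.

Chaudhari, Reyes, Halvorsen, Kowalski, Takahashi

By company hire date (earlier first): Chaudhari and Reyes (both Sep 1, 2002); then Halvorsen, Kowalski and Takahashi (each Oct 27, 2012).
Chaudhari and Reyes both have accumulated service hours 1357 hours, so the next rule applies.
Chaudhari and Reyes are each Probationary, so the next rule applies.
Chaudhari and Reyes both have classification seniority date 8 Mar 2002, so the next rule applies.
Among Chaudhari and Reyes, alphabetically by surname: Chaudhari before Reyes.
Halvorsen, Kowalski and Takahashi all have accumulated service hours 8421 hours, so the next rule applies.
Halvorsen, Kowalski and Takahashi are each Lead Hand, so the next rule applies.
Halvorsen, Kowalski and Takahashi all have classification seniority date 3 Nov 2011, so the next rule applies.
Among Halvorsen, Kowalski and Takahashi, alphabetically by surname: Halvorsen before Kowalski before Takahashi.
Full order: Chaudhari, Reyes, Halvorsen, Kowalski, Takahashi.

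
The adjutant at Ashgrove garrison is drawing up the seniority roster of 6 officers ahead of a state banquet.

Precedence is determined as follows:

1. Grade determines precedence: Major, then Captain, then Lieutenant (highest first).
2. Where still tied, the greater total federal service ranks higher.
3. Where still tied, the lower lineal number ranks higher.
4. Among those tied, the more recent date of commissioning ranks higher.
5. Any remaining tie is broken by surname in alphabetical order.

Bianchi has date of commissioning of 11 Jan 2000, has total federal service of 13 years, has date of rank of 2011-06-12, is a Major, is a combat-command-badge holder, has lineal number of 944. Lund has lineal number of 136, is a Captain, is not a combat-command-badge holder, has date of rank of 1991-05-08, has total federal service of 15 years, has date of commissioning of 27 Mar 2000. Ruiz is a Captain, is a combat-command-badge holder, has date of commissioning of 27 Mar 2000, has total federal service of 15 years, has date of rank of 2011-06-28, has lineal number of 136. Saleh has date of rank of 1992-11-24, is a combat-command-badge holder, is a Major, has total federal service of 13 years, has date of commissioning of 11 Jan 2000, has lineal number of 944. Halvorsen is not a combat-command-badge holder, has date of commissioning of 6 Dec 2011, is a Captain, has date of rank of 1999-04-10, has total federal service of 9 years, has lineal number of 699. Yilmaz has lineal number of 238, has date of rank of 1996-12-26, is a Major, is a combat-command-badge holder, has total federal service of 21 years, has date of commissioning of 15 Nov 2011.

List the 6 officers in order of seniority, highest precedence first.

Yilmaz, Bianchi, Saleh, Lund, Ruiz, Halvorsen

By grade: Yilmaz, Bianchi and Saleh (Major); then Lund, Ruiz and Halvorsen (Captain).
Among Yilmaz, Bianchi and Saleh, by total federal service (higher first): Yilmaz (21 years) before Bianchi and Saleh (13 years).
Bianchi and Saleh both have lineal number 944, so the next rule applies.
Bianchi and Saleh both have date of commissioning 11 Jan 2000, so the next rule applies.
Among Bianchi and Saleh, alphabetically by surname: Bianchi before Saleh.
Among Lund, Ruiz and Halvorsen, by total federal service (higher first): Lund and Ruiz (15 years) before Halvorsen (9 years).
Lund and Ruiz both have lineal number 136, so the next rule applies.
Lund and Ruiz both have date of commissioning 27 Mar 2000, so the next rule applies.
Among Lund and Ruiz, alphabetically by surname: Lund before Ruiz.
Full order: Yilmaz, Bianchi, Saleh, Lund, Ruiz, Halvorsen.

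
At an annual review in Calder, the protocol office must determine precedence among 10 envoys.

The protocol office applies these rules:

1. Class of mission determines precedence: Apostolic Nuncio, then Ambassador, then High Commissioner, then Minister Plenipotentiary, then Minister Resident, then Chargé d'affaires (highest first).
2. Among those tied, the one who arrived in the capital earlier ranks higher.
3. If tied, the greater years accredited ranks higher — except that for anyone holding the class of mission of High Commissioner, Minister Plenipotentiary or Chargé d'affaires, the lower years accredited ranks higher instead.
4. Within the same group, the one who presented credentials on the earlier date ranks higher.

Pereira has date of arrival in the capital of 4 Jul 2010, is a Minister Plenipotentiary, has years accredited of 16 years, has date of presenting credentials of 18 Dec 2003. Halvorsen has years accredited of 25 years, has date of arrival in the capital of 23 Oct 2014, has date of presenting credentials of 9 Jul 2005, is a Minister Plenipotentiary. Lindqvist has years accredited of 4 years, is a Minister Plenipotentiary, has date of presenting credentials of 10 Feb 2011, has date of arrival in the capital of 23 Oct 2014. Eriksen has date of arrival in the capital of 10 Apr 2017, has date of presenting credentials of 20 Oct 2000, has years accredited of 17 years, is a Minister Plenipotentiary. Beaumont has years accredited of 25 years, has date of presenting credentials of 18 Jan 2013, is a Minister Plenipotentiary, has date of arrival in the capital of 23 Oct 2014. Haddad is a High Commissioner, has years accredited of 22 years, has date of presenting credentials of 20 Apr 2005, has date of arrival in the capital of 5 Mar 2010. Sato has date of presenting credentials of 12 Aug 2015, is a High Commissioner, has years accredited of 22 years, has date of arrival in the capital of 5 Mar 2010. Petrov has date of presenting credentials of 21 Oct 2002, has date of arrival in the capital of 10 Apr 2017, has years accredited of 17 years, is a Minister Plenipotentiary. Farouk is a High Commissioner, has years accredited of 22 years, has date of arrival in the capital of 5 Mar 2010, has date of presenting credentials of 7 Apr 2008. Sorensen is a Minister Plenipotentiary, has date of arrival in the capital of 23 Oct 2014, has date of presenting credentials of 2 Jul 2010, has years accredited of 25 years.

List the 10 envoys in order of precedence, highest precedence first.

By class of mission: Haddad, Farouk and Sato (High Commissioner); then Pereira, Lindqvist, Halvorsen, Sorensen, Beaumont, Eriksen and Petrov (Minister Plenipotentiary).
Haddad, Farouk and Sato all have date of arrival in the capital 5 Mar 2010, so the next rule applies.
Haddad, Farouk and Sato all have years accredited 22 years, so the next rule applies.
Among Haddad, Farouk and Sato, by date of presenting credentials (earlier first): Haddad (20 Apr 2005) before Farouk (7 Apr 2008) before Sato (12 Aug 2015).
Among Pereira, Lindqvist, Halvorsen, Sorensen, Beaumont, Eriksen and Petrov, by date of arrival in the capital (earlier first): Pereira (4 Jul 2010) before Lindqvist, Halvorsen, Sorensen and Beaumont (23 Oct 2014) before Eriksen and Petrov (10 Apr 2017).
Among Lindqvist, Halvorsen, Sorensen and Beaumont, by years accredited (lower first) (reversed rule for this group): Lindqvist (4 years) before Halvorsen, Sorensen and Beaumont (25 years).
Among Halvorsen, Sorensen and Beaumont, by date of presenting credentials (earlier first): Halvorsen (9 Jul 2005) before Sorensen (2 Jul 2010) before Beaumont (18 Jan 2013).
Eriksen and Petrov both have years accredited 17 years, so the next rule applies.
Among Eriksen and Petrov, by date of presenting credentials (earlier first): Eriksen (20 Oct 2000) before Petrov (21 Oct 2002).
Full order: Haddad, Farouk, Sato, Pereira, Lindqvist, Halvorsen, Sorensen, Beaumont, Eriksen, Petrov.

Haddad, Farouk, Sato, Pereira, Lindqvist, Halvorsen, Sorensen, Beaumont, Eriksen, Petrov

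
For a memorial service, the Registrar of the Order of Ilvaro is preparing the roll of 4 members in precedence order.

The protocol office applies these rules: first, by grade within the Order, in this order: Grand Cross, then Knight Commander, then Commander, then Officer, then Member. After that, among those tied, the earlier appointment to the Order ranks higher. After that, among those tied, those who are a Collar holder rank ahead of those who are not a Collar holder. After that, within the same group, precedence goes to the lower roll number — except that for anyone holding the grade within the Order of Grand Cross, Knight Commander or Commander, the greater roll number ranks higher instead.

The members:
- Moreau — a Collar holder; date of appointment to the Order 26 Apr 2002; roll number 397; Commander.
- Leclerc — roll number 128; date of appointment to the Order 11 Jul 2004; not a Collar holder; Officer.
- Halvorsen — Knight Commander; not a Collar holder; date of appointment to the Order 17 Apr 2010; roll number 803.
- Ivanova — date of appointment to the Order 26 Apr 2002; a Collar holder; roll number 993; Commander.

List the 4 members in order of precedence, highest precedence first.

By grade within the Order: Halvorsen (Knight Commander); then Ivanova and Moreau (Commander); then Leclerc (Officer).
Ivanova and Moreau both have date of appointment to the Order 26 Apr 2002, so the next rule applies.
Ivanova and Moreau are each a Collar holder, so the next rule applies.
Among Ivanova and Moreau, by roll number (higher first) (reversed rule for this group): Ivanova (993) before Moreau (397).
Full order: Halvorsen, Ivanova, Moreau, Leclerc.

Halvorsen, Ivanova, Moreau, Leclerc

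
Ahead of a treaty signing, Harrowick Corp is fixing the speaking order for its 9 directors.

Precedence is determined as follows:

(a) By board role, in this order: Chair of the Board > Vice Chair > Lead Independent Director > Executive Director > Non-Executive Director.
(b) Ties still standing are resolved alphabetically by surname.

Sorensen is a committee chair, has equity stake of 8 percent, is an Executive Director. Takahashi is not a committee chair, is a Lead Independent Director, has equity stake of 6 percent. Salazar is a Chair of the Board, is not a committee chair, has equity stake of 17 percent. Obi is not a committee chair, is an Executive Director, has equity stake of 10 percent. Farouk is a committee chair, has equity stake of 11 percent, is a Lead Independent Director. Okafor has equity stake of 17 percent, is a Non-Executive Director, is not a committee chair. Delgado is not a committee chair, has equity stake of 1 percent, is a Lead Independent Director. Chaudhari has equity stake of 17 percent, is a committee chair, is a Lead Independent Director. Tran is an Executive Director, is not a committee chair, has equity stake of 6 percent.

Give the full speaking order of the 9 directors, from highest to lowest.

By board role: Salazar (Chair of the Board); then Chaudhari, Delgado, Farouk and Takahashi (Lead Independent Director); then Obi, Sorensen and Tran (Executive Director); then Okafor (Non-Executive Director).
Among Chaudhari, Delgado, Farouk and Takahashi, alphabetically by surname: Chaudhari before Delgado before Farouk before Takahashi.
Among Obi, Sorensen and Tran, alphabetically by surname: Obi before Sorensen before Tran.
Full order: Salazar, Chaudhari, Delgado, Farouk, Takahashi, Obi, Sorensen, Tran, Okafor.

Salazar, Chaudhari, Delgado, Farouk, Takahashi, Obi, Sorensen, Tran, Okafor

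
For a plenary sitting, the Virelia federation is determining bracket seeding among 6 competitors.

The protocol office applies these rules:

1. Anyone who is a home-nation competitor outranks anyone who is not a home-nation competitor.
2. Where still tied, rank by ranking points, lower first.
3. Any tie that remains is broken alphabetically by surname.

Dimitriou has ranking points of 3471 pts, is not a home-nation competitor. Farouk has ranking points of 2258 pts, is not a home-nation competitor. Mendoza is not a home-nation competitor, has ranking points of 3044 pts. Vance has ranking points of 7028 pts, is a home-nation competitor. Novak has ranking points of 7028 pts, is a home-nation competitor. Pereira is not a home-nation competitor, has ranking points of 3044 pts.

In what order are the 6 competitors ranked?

Novak, Vance, Farouk, Mendoza, Pereira, Dimitriou

By the first rule: Novak and Vance (both a home-nation competitor); then Farouk, Mendoza, Pereira and Dimitriou (each not a home-nation competitor).
Novak and Vance both have ranking points 7028 pts, so the next rule applies.
Among Novak and Vance, alphabetically by surname: Novak before Vance.
Among Farouk, Mendoza, Pereira and Dimitriou, by ranking points (lower first): Farouk (2258 pts) before Mendoza and Pereira (3044 pts) before Dimitriou (3471 pts).
Among Mendoza and Pereira, alphabetically by surname: Mendoza before Pereira.
Full order: Novak, Vance, Farouk, Mendoza, Pereira, Dimitriou.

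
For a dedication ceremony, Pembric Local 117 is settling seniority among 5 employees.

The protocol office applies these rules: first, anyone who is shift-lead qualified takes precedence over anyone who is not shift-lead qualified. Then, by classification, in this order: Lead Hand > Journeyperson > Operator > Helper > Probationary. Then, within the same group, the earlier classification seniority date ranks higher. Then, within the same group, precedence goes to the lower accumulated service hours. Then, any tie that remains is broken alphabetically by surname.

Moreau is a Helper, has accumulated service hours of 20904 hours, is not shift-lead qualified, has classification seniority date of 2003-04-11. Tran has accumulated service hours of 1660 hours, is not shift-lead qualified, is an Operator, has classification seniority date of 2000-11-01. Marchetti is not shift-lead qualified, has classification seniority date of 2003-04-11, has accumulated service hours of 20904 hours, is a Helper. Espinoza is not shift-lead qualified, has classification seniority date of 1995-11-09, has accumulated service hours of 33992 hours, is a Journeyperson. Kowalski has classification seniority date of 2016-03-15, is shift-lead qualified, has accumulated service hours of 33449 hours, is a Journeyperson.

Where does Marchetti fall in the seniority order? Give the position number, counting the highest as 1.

By the first rule: Kowalski (shift-lead qualified); then Espinoza, Tran, Marchetti and Moreau (each not shift-lead qualified).
Among Espinoza, Tran, Marchetti and Moreau, by classification: Espinoza (Journeyperson) before Tran (Operator) before Marchetti and Moreau (Helper).
Marchetti and Moreau both have classification seniority date 2003-04-11, so the next rule applies.
Marchetti and Moreau both have accumulated service hours 20904 hours, so the next rule applies.
Among Marchetti and Moreau, alphabetically by surname: Marchetti before Moreau.
Order: Kowalski, Espinoza, Tran, Marchetti, Moreau. So position 4.

4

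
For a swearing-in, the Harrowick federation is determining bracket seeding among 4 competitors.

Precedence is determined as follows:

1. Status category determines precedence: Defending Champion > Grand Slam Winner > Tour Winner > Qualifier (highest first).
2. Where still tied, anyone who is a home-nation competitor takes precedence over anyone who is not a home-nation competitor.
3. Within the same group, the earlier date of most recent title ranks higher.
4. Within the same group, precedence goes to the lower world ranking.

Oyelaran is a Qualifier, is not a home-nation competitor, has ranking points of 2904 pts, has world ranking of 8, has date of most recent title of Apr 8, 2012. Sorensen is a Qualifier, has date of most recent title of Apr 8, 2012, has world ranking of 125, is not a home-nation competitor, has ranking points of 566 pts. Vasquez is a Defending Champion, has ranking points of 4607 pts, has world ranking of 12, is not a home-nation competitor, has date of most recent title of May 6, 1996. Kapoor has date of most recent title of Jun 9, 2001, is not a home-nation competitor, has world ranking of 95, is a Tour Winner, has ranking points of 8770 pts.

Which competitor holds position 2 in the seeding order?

By status category: Vasquez (Defending Champion); then Kapoor (Tour Winner); then Oyelaran and Sorensen (Qualifier).
Oyelaran and Sorensen are each not a home-nation competitor, so the next rule applies.
Oyelaran and Sorensen both have date of most recent title Apr 8, 2012, so the next rule applies.
Among Oyelaran and Sorensen, by world ranking (lower first): Oyelaran (8) before Sorensen (125).
Order: Vasquez, Kapoor, Oyelaran, Sorensen.

Kapoor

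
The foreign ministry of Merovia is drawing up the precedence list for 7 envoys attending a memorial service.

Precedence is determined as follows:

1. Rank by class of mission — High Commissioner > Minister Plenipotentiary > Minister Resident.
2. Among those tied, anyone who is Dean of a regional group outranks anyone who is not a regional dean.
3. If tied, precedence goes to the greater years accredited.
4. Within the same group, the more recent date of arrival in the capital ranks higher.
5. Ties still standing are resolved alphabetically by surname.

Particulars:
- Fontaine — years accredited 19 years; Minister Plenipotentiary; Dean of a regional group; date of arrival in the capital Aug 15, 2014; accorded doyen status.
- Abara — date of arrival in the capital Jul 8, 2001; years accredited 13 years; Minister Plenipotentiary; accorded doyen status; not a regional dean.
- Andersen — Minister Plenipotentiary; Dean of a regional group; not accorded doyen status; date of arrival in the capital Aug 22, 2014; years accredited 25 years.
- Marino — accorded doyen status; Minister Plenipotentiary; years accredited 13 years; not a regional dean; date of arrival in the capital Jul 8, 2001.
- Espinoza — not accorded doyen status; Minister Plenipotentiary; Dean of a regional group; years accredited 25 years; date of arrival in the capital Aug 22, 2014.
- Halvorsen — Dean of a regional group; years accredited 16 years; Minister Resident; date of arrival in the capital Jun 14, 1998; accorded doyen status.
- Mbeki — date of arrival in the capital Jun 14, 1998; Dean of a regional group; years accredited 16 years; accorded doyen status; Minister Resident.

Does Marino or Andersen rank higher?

By class of mission: Andersen, Espinoza, Fontaine, Abara and Marino (Minister Plenipotentiary); then Halvorsen and Mbeki (Minister Resident).
Among Andersen, Espinoza, Fontaine, Abara and Marino, Dean of a regional group before not a regional dean: Andersen, Espinoza and Fontaine (Dean of a regional group) before Abara and Marino (not a regional dean).
Among Andersen, Espinoza and Fontaine, by years accredited (higher first): Andersen and Espinoza (25 years) before Fontaine (19 years).
Andersen and Espinoza both have date of arrival in the capital Aug 22, 2014, so the next rule applies.
Among Andersen and Espinoza, alphabetically by surname: Andersen before Espinoza.
Abara and Marino both have years accredited 13 years, so the next rule applies.
Abara and Marino both have date of arrival in the capital Jul 8, 2001, so the next rule applies.
Among Abara and Marino, alphabetically by surname: Abara before Marino.
Halvorsen and Mbeki are each Dean of a regional group, so the next rule applies.
Halvorsen and Mbeki both have years accredited 16 years, so the next rule applies.
Halvorsen and Mbeki both have date of arrival in the capital Jun 14, 1998, so the next rule applies.
Among Halvorsen and Mbeki, alphabetically by surname: Halvorsen before Mbeki.
So Andersen takes precedence.

Andersen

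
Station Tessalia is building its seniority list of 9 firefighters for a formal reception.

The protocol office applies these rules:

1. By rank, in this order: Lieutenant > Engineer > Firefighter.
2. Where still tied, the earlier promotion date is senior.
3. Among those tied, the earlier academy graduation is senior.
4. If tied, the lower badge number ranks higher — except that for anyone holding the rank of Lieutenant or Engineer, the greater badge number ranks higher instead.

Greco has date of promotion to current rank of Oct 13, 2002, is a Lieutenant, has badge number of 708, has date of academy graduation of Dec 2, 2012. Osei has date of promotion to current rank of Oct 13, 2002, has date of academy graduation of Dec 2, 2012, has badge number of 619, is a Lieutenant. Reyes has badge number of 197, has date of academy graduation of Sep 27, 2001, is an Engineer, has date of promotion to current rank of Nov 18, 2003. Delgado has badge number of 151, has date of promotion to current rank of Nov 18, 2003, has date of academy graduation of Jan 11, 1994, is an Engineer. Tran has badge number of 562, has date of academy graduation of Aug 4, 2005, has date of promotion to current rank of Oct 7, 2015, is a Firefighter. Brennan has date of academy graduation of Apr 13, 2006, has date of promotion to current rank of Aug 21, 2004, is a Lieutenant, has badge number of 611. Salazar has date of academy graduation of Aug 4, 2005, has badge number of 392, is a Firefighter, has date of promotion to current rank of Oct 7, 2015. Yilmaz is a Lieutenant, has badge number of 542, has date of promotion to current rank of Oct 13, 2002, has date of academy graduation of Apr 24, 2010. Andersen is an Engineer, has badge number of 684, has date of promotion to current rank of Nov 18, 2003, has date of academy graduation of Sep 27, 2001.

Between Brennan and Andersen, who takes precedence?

By rank: Yilmaz, Greco, Osei and Brennan (Lieutenant); then Delgado, Andersen and Reyes (Engineer); then Salazar and Tran (Firefighter).
Among Yilmaz, Greco, Osei and Brennan, by date of promotion to current rank (earlier first): Yilmaz, Greco and Osei (Oct 13, 2002) before Brennan (Aug 21, 2004).
Among Yilmaz, Greco and Osei, by date of academy graduation (earlier first): Yilmaz (Apr 24, 2010) before Greco and Osei (Dec 2, 2012).
Among Greco and Osei, by badge number (higher first) (reversed rule for this group): Greco (708) before Osei (619).
Delgado, Andersen and Reyes all have date of promotion to current rank Nov 18, 2003, so the next rule applies.
Among Delgado, Andersen and Reyes, by date of academy graduation (earlier first): Delgado (Jan 11, 1994) before Andersen and Reyes (Sep 27, 2001).
Among Andersen and Reyes, by badge number (higher first) (reversed rule for this group): Andersen (684) before Reyes (197).
Salazar and Tran both have date of promotion to current rank Oct 7, 2015, so the next rule applies.
Salazar and Tran both have date of academy graduation Aug 4, 2005, so the next rule applies.
Among Salazar and Tran, by badge number (lower first): Salazar (392) before Tran (562).
So Brennan takes precedence.

Brennan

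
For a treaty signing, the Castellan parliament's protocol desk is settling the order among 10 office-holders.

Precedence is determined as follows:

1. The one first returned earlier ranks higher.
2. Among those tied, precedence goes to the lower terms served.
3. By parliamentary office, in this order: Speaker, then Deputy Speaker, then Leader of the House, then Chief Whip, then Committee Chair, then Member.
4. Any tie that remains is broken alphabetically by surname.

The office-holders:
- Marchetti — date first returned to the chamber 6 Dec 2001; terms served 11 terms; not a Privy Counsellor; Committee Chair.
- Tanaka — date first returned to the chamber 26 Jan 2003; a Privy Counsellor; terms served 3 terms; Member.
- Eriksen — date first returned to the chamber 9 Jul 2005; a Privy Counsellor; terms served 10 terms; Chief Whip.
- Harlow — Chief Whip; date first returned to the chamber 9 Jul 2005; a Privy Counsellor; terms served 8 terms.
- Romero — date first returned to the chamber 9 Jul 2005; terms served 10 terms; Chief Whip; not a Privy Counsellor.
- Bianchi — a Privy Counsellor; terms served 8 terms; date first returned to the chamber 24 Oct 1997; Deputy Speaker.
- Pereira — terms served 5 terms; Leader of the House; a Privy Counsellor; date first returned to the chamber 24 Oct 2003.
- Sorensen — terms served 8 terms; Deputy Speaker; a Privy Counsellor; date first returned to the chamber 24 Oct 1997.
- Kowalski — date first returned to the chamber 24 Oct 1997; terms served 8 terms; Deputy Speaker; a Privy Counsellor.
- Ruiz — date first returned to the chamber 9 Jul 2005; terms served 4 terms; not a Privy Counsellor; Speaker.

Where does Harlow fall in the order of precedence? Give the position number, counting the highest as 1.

By date first returned to the chamber (earlier first): Bianchi, Kowalski and Sorensen (each 24 Oct 1997); then Marchetti (6 Dec 2001); then Tanaka (26 Jan 2003); then Pereira (24 Oct 2003); then Ruiz, Harlow, Eriksen and Romero (each 9 Jul 2005).
Bianchi, Kowalski and Sorensen all have terms served 8 terms, so the next rule applies.
Bianchi, Kowalski and Sorensen are each Deputy Speaker, so the next rule applies.
Among Bianchi, Kowalski and Sorensen, alphabetically by surname: Bianchi before Kowalski before Sorensen.
Among Ruiz, Harlow, Eriksen and Romero, by terms served (lower first): Ruiz (4 terms) before Harlow (8 terms) before Eriksen and Romero (10 terms).
Eriksen and Romero are each Chief Whip, so the next rule applies.
Among Eriksen and Romero, alphabetically by surname: Eriksen before Romero.
Order: Bianchi, Kowalski, Sorensen, Marchetti, Tanaka, Pereira, Ruiz, Harlow, Eriksen, Romero. So position 8.

8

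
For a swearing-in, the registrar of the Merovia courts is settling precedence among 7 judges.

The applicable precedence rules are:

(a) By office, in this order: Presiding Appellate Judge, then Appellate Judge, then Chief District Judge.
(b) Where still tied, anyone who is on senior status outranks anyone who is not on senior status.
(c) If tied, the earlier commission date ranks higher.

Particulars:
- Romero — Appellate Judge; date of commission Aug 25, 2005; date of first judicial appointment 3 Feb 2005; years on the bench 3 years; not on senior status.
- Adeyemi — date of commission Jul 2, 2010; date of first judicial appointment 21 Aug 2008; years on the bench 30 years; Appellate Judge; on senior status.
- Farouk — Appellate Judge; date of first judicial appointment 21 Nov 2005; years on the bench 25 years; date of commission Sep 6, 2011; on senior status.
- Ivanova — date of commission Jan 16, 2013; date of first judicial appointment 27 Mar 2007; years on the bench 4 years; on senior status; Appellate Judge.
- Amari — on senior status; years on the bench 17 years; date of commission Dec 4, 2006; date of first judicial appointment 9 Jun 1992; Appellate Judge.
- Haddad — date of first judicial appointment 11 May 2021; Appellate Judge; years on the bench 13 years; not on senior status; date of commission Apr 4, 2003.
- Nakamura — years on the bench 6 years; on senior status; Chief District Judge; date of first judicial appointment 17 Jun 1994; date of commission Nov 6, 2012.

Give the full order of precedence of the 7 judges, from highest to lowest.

Amari, Adeyemi, Farouk, Ivanova, Haddad, Romero, Nakamura

By office: Amari, Adeyemi, Farouk, Ivanova, Haddad and Romero (Appellate Judge); then Nakamura (Chief District Judge).
Among Amari, Adeyemi, Farouk, Ivanova, Haddad and Romero, on senior status before not on senior status: Amari, Adeyemi, Farouk and Ivanova (on senior status) before Haddad and Romero (not on senior status).
Among Amari, Adeyemi, Farouk and Ivanova, by date of commission (earlier first): Amari (Dec 4, 2006) before Adeyemi (Jul 2, 2010) before Farouk (Sep 6, 2011) before Ivanova (Jan 16, 2013).
Among Haddad and Romero, by date of commission (earlier first): Haddad (Apr 4, 2003) before Romero (Aug 25, 2005).
Full order: Amari, Adeyemi, Farouk, Ivanova, Haddad, Romero, Nakamura.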